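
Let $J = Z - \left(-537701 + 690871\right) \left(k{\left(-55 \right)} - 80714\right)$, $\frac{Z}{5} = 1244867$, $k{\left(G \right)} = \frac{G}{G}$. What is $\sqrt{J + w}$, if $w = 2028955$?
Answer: $10 \sqrt{123710635} \approx 1.1123 \cdot 10^{5}$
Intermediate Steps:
$k{\left(G \right)} = 1$
$Z = 6224335$ ($Z = 5 \cdot 1244867 = 6224335$)
$J = 12369034545$ ($J = 6224335 - \left(-537701 + 690871\right) \left(1 - 80714\right) = 6224335 - 153170 \left(-80713\right) = 6224335 - -12362810210 = 6224335 + 12362810210 = 12369034545$)
$\sqrt{J + w} = \sqrt{12369034545 + 2028955} = \sqrt{12371063500} = 10 \sqrt{123710635}$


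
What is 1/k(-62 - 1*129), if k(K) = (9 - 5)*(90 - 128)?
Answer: -1/152 ≈ -0.0065789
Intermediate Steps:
k(K) = -152 (k(K) = 4*(-38) = -152)
1/k(-62 - 1*129) = 1/(-152) = -1/152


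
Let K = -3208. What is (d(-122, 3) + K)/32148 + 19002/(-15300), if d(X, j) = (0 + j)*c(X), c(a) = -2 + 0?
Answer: -4583684/3415725 ≈ -1.3419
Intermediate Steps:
c(a) = -2
d(X, j) = -2*j (d(X, j) = (0 + j)*(-2) = j*(-2) = -2*j)
(d(-122, 3) + K)/32148 + 19002/(-15300) = (-2*3 - 3208)/32148 + 19002/(-15300) = (-6 - 3208)*(1/32148) + 19002*(-1/15300) = -3214*1/32148 - 3167/2550 = -1607/16074 - 3167/2550 = -4583684/3415725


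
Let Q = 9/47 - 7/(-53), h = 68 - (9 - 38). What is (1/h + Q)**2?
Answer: 6508132929/58383607129 ≈ 0.11147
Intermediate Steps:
h = 97 (h = 68 - 1*(-29) = 68 + 29 = 97)
Q = 806/2491 (Q = 9*(1/47) - 7*(-1/53) = 9/47 + 7/53 = 806/2491 ≈ 0.32357)
(1/h + Q)**2 = (1/97 + 806/2491)**2 = (80673/241627)**2 = 6508132929/58383607129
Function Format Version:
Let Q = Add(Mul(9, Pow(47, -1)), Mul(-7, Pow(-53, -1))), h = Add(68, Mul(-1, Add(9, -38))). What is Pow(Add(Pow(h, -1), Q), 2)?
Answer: Rational(6508132929, 58383607129) ≈ 0.11147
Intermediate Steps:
h = 97 (h = Add(68, Mul(-1, -29)) = Add(68, 29) = 97)
Q = Rational(806, 2491) (Q = Add(Mul(9, Rational(1, 47)), Mul(-7, Rational(-1, 53))) = Add(Rational(9, 47), Rational(7, 53)) = Rational(806, 2491) ≈ 0.32357)
Pow(Add(Pow(h, -1), Q), 2) = Pow(Add(Pow(97, -1), Rational(806, 2491)), 2) = Pow(Add(Rational(1, 97), Rational(806, 2491)), 2) = Pow(Rational(80673, 241627), 2) = Rational(6508132929, 58383607129)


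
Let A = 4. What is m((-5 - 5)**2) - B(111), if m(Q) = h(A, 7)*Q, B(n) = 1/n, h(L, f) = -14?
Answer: -155401/111 ≈ -1400.0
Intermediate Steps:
m(Q) = -14*Q
m((-5 - 5)**2) - B(111) = -14*(-5 - 5)**2 - 1/111 = -14*(-10)**2 - 1*1/111 = -14*100 - 1/111 = -1400 - 1/111 = -155401/111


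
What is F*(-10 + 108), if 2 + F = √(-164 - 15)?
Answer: -196 + 98*I*√179 ≈ -196.0 + 1311.2*I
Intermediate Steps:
F = -2 + I*√179 (F = -2 + √(-164 - 15) = -2 + √(-179) = -2 + I*√179 ≈ -2.0 + 13.379*I)
F*(-10 + 108) = (-2 + I*√179)*(-10 + 108) = (-2 + I*√179)*98 = -196 + 98*I*√179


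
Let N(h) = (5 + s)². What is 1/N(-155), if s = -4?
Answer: 1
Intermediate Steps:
N(h) = 1 (N(h) = (5 - 4)² = 1² = 1)
1/N(-155) = 1/1 = 1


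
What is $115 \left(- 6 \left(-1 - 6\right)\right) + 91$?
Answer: $4921$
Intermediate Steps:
$115 \left(- 6 \left(-1 - 6\right)\right) + 91 = 115 \left(\left(-6\right) \left(-7\right)\right) + 91 = 115 \cdot 42 + 91 = 4830 + 91 = 4921$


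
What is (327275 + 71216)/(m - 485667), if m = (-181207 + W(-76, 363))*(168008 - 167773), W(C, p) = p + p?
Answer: -398491/42898702 ≈ -0.0092891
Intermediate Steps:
W(C, p) = 2*p
m = -42413035 (m = (-181207 + 2*363)*(168008 - 167773) = (-181207 + 726)*235 = -180481*235 = -42413035)
(327275 + 71216)/(m - 485667) = (327275 + 71216)/(-42413035 - 485667) = 398491/(-42898702) = 398491*(-1/42898702) = -398491/42898702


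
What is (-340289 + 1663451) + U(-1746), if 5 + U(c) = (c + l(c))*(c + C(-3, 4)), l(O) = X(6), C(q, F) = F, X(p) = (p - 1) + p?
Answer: 4345527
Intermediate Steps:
X(p) = -1 + 2*p (X(p) = (-1 + p) + p = -1 + 2*p)
l(O) = 11 (l(O) = -1 + 2*6 = -1 + 12 = 11)
U(c) = -5 + (4 + c)*(11 + c) (U(c) = -5 + (c + 11)*(c + 4) = -5 + (11 + c)*(4 + c) = -5 + (4 + c)*(11 + c))
(-340289 + 1663451) + U(-1746) = (-340289 + 1663451) + (39 + (-1746)² + 15*(-1746)) = 1323162 + (39 + 3048516 - 26190) = 1323162 + 3022365 = 4345527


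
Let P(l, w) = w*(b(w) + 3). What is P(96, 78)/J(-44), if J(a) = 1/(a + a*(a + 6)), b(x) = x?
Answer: 10285704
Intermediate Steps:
P(l, w) = w*(3 + w) (P(l, w) = w*(w + 3) = w*(3 + w))
J(a) = 1/(a + a*(6 + a))
P(96, 78)/J(-44) = (78*(3 + 78))/((1/((-44)*(7 - 44)))) = (78*81)/((-1/44/(-37))) = 6318/((-1/44*(-1/37))) = 6318/(1/1628) = 6318*1628 = 10285704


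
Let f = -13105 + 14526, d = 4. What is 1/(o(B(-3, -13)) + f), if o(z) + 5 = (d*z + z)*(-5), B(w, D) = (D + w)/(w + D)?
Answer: 1/1391 ≈ 0.00071891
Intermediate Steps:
B(w, D) = 1 (B(w, D) = (D + w)/(D + w) = 1)
o(z) = -5 - 25*z (o(z) = -5 + (4*z + z)*(-5) = -5 + (5*z)*(-5) = -5 - 25*z)
f = 1421
1/(o(B(-3, -13)) + f) = 1/((-5 - 25*1) + 1421) = 1/((-5 - 25) + 1421) = 1/(-30 + 1421) = 1/1391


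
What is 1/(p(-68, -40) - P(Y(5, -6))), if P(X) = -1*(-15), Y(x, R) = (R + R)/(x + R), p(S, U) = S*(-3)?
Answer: 1/189 ≈ 0.0052910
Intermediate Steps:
p(S, U) = -3*S
Y(x, R) = 2*R/(R + x) (Y(x, R) = (2*R)/(R + x) = 2*R/(R + x))
P(X) = 15
1/(p(-68, -40) - P(Y(5, -6))) = 1/(-3*(-68) - 1*15) = 1/(204 - 15) = 1/189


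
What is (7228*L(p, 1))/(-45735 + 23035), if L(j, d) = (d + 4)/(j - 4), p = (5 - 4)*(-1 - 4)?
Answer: 1807/10215 ≈ 0.17690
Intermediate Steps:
p = -5 (p = 1*(-5) = -5)
L(j, d) = (4 + d)/(-4 + j)
(7228*L(p, 1))/(-45735 + 23035) = (7228*((4 + 1)/(-4 - 5)))/(-45735 + 23035) = (7228*(5/(-9)))/(-22700) = (7228*(-1/9*5))*(-1/22700) = (7228*(-5/9))*(-1/22700) = -36140/9*(-1/22700) = 1807/10215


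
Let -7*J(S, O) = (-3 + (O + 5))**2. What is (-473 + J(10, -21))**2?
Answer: 13483584/49 ≈ 2.7518e+5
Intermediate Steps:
J(S, O) = -(2 + O)**2/7 (J(S, O) = -(-3 + (O + 5))**2/7 = -(-3 + (5 + O))**2/7 = -(2 + O)**2/7)
(-473 + J(10, -21))**2 = (-473 - (2 - 21)**2/7)**2 = (-473 - 1/7*(-19)**2)**2 = (-473 - 1/7*361)**2 = (-473 - 361/7)**2 = (-3672/7)**2 = 13483584/49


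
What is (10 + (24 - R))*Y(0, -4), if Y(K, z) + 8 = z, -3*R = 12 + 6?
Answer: -480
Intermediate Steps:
R = -6 (R = -(12 + 6)/3 = -⅓*18 = -6)
Y(K, z) = -8 + z
(10 + (24 - R))*Y(0, -4) = (10 + (24 - 1*(-6)))*(-8 - 4) = (10 + (24 + 6))*(-12) = (10 + 30)*(-12) = 40*(-12) = -480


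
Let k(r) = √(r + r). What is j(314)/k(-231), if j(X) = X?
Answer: -157*I*√462/231 ≈ -14.609*I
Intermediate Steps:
k(r) = √2*√r (k(r) = √(2*r) = √2*√r)
j(314)/k(-231) = 314/((√2*√(-231))) = 314/((√2*(I*√231))) = 314/((I*√462)) = 314*(-I*√462/462) = -157*I*√462/231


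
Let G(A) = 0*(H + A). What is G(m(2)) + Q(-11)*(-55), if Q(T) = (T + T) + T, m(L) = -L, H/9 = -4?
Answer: 1815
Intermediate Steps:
H = -36 (H = 9*(-4) = -36)
Q(T) = 3*T (Q(T) = 2*T + T = 3*T)
G(A) = 0 (G(A) = 0*(-36 + A) = 0)
G(m(2)) + Q(-11)*(-55) = 0 + (3*(-11))*(-55) = 0 - 33*(-55) = 0 + 1815 = 1815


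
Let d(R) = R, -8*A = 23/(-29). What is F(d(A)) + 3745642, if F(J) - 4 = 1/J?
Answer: 86150090/23 ≈ 3.7457e+6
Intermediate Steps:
A = 23/232 (A = -23/(8*(-29)) = -23*(-1)/(8*29) = -⅛*(-23/29) = 23/232 ≈ 0.099138)
F(J) = 4 + 1/J
F(d(A)) + 3745642 = (4 + 1/(23/232)) + 3745642 = (4 + 232/23) + 3745642 = 324/23 + 3745642 = 86150090/23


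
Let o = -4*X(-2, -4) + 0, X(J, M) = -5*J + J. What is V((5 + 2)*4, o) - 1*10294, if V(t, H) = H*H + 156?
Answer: -9114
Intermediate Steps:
X(J, M) = -4*J
o = -32 (o = -(-16)*(-2) + 0 = -4*8 + 0 = -32 + 0 = -32)
V(t, H) = 156 + H² (V(t, H) = H² + 156 = 156 + H²)
V((5 + 2)*4, o) - 1*10294 = (156 + (-32)²) - 1*10294 = (156 + 1024) - 10294 = 1180 - 10294 = -9114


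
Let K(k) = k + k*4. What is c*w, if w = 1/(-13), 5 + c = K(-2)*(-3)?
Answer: -25/13 ≈ -1.9231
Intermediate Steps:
K(k) = 5*k (K(k) = k + 4*k = 5*k)
c = 25 (c = -5 + (5*(-2))*(-3) = -5 - 10*(-3) = -5 + 30 = 25)
w = -1/13 ≈ -0.076923
c*w = 25*(-1/13) = -25/13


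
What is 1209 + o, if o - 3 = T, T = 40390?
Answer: 41602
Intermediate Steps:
o = 40393 (o = 3 + 40390 = 40393)
1209 + o = 1209 + 40393 = 41602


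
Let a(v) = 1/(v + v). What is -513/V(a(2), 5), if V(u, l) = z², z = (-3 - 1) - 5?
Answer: -19/3 ≈ -6.3333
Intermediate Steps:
a(v) = 1/(2*v)
z = -9 (z = -4 - 5 = -9)
V(u, l) = 81 (V(u, l) = (-9)² = 81)
-513/V(a(2), 5) = -513/81 = (1/81)*(-513) = -19/3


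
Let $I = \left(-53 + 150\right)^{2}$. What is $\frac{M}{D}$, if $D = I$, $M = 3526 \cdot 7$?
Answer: $\frac{24682}{9409} \approx 2.6232$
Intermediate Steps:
$M = 24682$
$I = 9409$ ($I = 97^{2} = 9409$)
$D = 9409$
$\frac{M}{D} = \frac{24682}{9409}$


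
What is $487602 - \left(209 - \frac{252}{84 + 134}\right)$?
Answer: $\frac{53125963}{109} \approx 4.8739 \cdot 10^{5}$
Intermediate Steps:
$487602 - \left(209 - \frac{252}{84 + 134}\right) = 487602 - \left(209 - \frac{252}{218}\right) = 487602 - \left(209 - \frac{126}{109}\right) = 487602 - \frac{22655}{109} = \frac{53125963}{109}$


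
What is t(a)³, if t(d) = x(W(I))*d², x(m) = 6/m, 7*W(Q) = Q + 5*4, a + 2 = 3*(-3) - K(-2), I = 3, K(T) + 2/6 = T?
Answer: 847664889344/328509 ≈ 2.5803e+6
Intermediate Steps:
K(T) = -⅓ + T
a = -26/3 (a = -2 + (3*(-3) - (-⅓ - 2)) = -2 + (-9 - 1*(-7/3)) = -2 + (-9 + 7/3) = -2 - 20/3 = -26/3 ≈ -8.6667)
W(Q) = 20/7 + Q/7 (W(Q) = (Q + 5*4)/7 = (Q + 20)/7 = (20 + Q)/7 = 20/7 + Q/7)
t(d) = 42*d²/23 (t(d) = (6/(20/7 + (⅐)*3))*d² = (6/(20/7 + 3/7))*d² = (6/(23/7))*d² = (6*(7/23))*d² = 42*d²/23)
t(a)³ = (42*(-26/3)²/23)³ = ((42/23)*(676/9))³ = (9464/69)³ = 847664889344/328509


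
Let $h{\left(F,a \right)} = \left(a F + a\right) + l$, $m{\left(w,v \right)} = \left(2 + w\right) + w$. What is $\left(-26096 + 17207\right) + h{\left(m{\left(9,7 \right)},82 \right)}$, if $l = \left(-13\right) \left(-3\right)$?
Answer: $-7128$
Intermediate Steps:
$l = 39$
$m{\left(w,v \right)} = 2 + 2 w$
$h{\left(F,a \right)} = 39 + a + F a$ ($h{\left(F,a \right)} = \left(a F + a\right) + 39 = \left(F a + a\right) + 39 = \left(a + F a\right) + 39 = 39 + a + F a$)
$\left(-26096 + 17207\right) + h{\left(m{\left(9,7 \right)},82 \right)} = \left(-26096 + 17207\right) + \left(39 + 82 + \left(2 + 2 \cdot 9\right) 82\right) = -8889 + \left(39 + 82 + \left(2 + 18\right) 82\right) = -8889 + \left(39 + 82 + 20 \cdot 82\right) = -8889 + \left(39 + 82 + 1640\right) = -8889 + 1761 = -7128$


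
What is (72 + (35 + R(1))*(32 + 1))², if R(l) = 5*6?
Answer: 4915089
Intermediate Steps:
R(l) = 30
(72 + (35 + R(1))*(32 + 1))² = (72 + (35 + 30)*(32 + 1))² = (72 + 65*33)² = (72 + 2145)² = 2217² = 4915089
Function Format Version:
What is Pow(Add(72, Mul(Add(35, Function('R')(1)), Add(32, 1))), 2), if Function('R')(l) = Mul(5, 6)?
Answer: 4915089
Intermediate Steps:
Function('R')(l) = 30
Pow(Add(72, Mul(Add(35, Function('R')(1)), Add(32, 1))), 2) = Pow(Add(72, Mul(Add(35, 30), Add(32, 1))), 2) = Pow(Add(72, Mul(65, 33)), 2) = Pow(Add(72, 2145), 2) = Pow(2217, 2) = 4915089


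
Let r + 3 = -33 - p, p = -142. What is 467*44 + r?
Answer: 20654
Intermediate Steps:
r = 106 (r = -3 + (-33 - 1*(-142)) = -3 + (-33 + 142) = -3 + 109 = 106)
467*44 + r = 467*44 + 106 = 20548 + 106 = 20654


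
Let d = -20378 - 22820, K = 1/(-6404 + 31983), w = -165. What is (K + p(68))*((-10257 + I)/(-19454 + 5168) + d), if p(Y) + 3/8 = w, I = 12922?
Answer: 20884277958576637/2923372752 ≈ 7.1439e+6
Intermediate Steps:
p(Y) = -1323/8 (p(Y) = -3/8 - 165 = -1323/8)
K = 1/25579 ≈ 3.9095e-5
d = -43198
(K + p(68))*((-10257 + I)/(-19454 + 5168) + d) = (1/25579 - 1323/8)*((-10257 + 12922)/(-19454 + 5168) - 43198) = -33841009*(2665/(-14286) - 43198)/204632 = -33841009*(2665*(-1/14286) - 43198)/204632 = -33841009*(-2665/14286 - 43198)/204632 = -33841009/204632*(-617129293/14286) = 20884277958576637/2923372752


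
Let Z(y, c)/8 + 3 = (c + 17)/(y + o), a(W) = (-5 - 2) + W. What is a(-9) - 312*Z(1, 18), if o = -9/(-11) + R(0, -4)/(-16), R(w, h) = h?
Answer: -34768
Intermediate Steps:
a(W) = -7 + W
o = 47/44 (o = -9/(-11) - 4/(-16) = -9*(-1/11) - 4*(-1/16) = 9/11 + ¼ = 47/44 ≈ 1.0682)
Z(y, c) = -24 + 8*(17 + c)/(47/44 + y) (Z(y, c) = -24 + 8*((c + 17)/(y + 47/44)) = -24 + 8*((17 + c)/(47/44 + y)) = -24 + 8*(17 + c)/(47/44 + y))
a(-9) - 312*Z(1, 18) = (-7 - 9) - 2496*(607 - 132*1 + 44*18)/(47 + 44*1) = -16 - 2496*(607 - 132 + 792)/(47 + 44) = -16 - 2496*1267/91 = -16 - 312*1448/13 = -16 - 34752 = -34768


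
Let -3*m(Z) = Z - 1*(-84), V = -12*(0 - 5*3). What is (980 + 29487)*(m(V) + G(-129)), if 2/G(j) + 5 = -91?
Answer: -128723075/48 ≈ -2.6817e+6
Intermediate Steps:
G(j) = -1/48 (G(j) = 2/(-5 - 91) = 2/(-96) = 2*(-1/96) = -1/48)
V = 180 (V = -12*(0 - 15) = -12*(-15) = 180)
m(Z) = -28 - Z/3 (m(Z) = -(Z - 1*(-84))/3 = -(Z + 84)/3 = -(84 + Z)/3 = -28 - Z/3)
(980 + 29487)*(m(V) + G(-129)) = (980 + 29487)*((-28 - ⅓*180) - 1/48) = 30467*((-28 - 60) - 1/48) = 30467*(-88 - 1/48) = 30467*(-4225/48) = -128723075/48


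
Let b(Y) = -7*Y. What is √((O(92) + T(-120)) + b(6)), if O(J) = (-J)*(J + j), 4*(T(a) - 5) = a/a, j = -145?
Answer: √19357/2 ≈ 69.565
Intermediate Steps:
T(a) = 21/4 (T(a) = 5 + (a/a)/4 = 5 + (¼)*1 = 5 + ¼ = 21/4)
O(J) = -J*(-145 + J) (O(J) = (-J)*(J - 145) = (-J)*(-145 + J) = -J*(-145 + J))
√((O(92) + T(-120)) + b(6)) = √((92*(145 - 1*92) + 21/4) - 7*6) = √((92*(145 - 92) + 21/4) - 42) = √((92*53 + 21/4) - 42) = √((4876 + 21/4) - 42) = √(19525/4 - 42) = √(19357/4) = √19357/2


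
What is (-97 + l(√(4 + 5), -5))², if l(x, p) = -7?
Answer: 10816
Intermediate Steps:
(-97 + l(√(4 + 5), -5))² = (-97 - 7)² = (-104)² = 10816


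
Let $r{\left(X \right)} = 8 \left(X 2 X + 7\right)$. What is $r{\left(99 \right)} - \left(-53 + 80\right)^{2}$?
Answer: $156143$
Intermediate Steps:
$r{\left(X \right)} = 56 + 16 X^{2}$ ($r{\left(X \right)} = 8 \left(2 X X + 7\right) = 8 \left(2 X^{2} + 7\right) = 8 \left(7 + 2 X^{2}\right) = 56 + 16 X^{2}$)
$r{\left(99 \right)} - \left(-53 + 80\right)^{2} = \left(56 + 16 \cdot 99^{2}\right) - \left(-53 + 80\right)^{2} = \left(56 + 16 \cdot 9801\right) - 27^{2} = \left(56 + 156816\right) - 729 = 156872 - 729 = 156143$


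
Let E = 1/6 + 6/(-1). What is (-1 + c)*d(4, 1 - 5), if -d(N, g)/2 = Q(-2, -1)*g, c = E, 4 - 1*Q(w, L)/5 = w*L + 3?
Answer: 820/3 ≈ 273.33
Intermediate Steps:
Q(w, L) = 5 - 5*L*w (Q(w, L) = 20 - 5*(w*L + 3) = 20 - 5*(L*w + 3) = 20 - 5*(3 + L*w) = 20 + (-15 - 5*L*w) = 5 - 5*L*w)
E = -35/6 (E = 1*(1/6) + 6*(-1) = 1/6 - 6 = -35/6 ≈ -5.8333)
c = -35/6 ≈ -5.8333
d(N, g) = 10*g (d(N, g) = -2*(5 - 5*(-1)*(-2))*g = -2*(5 - 10)*g = -(-10)*g = 10*g)
(-1 + c)*d(4, 1 - 5) = (-1 - 35/6)*(10*(1 - 5)) = -205*(-4)/3 = -41/6*(-40) = 820/3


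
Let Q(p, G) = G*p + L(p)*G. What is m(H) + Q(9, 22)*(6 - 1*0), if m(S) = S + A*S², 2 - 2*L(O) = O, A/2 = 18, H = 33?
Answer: 39963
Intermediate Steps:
A = 36 (A = 2*18 = 36)
L(O) = 1 - O/2
Q(p, G) = G*p + G*(1 - p/2) (Q(p, G) = G*p + (1 - p/2)*G = G*p + G*(1 - p/2))
m(S) = S + 36*S²
m(H) + Q(9, 22)*(6 - 1*0) = 33*(1 + 36*33) + ((½)*22*(2 + 9))*(6 - 1*0) = 33*(1 + 1188) + ((½)*22*11)*(6 + 0) = 33*1189 + 121*6 = 39237 + 726 = 39963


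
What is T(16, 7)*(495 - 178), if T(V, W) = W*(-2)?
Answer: -4438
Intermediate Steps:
T(V, W) = -2*W
T(16, 7)*(495 - 178) = (-2*7)*(495 - 178) = -14*317 = -4438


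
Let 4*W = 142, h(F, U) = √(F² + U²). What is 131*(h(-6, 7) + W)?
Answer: 9301/2 + 131*√85 ≈ 5858.3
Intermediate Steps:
W = 71/2 (W = (¼)*142 = 71/2 ≈ 35.500)
131*(h(-6, 7) + W) = 131*(√((-6)² + 7²) + 71/2) = 131*(√(36 + 49) + 71/2) = 131*(√85 + 71/2) = 131*(71/2 + √85) = 9301/2 + 131*√85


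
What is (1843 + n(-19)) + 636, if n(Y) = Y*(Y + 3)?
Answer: 2783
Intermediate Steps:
n(Y) = Y*(3 + Y)
(1843 + n(-19)) + 636 = (1843 - 19*(3 - 19)) + 636 = (1843 - 19*(-16)) + 636 = (1843 + 304) + 636 = 2147 + 636 = 2783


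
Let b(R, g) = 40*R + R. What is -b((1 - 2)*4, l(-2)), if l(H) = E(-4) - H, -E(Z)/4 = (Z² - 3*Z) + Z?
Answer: 164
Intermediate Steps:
E(Z) = -4*Z² + 8*Z (E(Z) = -4*((Z² - 3*Z) + Z) = -4*(Z² - 2*Z) = -4*Z² + 8*Z)
l(H) = -96 - H (l(H) = 4*(-4)*(2 - 1*(-4)) - H = 4*(-4)*(2 + 4) - H = 4*(-4)*6 - H = -96 - H)
b(R, g) = 41*R
-b((1 - 2)*4, l(-2)) = -41*(1 - 2)*4 = -41*(-1*4) = -41*(-4) = -1*(-164) = 164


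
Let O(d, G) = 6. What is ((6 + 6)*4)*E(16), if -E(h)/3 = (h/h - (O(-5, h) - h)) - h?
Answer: 720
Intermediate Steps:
E(h) = 15 (E(h) = -3*((h/h - (6 - h)) - h) = -3*((1 + (-6 + h)) - h) = -3*((-5 + h) - h) = -3*(-5) = 15)
((6 + 6)*4)*E(16) = ((6 + 6)*4)*15 = (12*4)*15 = 48*15 = 720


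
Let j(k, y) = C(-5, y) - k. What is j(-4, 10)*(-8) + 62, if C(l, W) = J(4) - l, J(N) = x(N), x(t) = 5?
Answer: -50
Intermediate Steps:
J(N) = 5
C(l, W) = 5 - l
j(k, y) = 10 - k (j(k, y) = (5 - 1*(-5)) - k = (5 + 5) - k = 10 - k)
j(-4, 10)*(-8) + 62 = (10 - 1*(-4))*(-8) + 62 = (10 + 4)*(-8) + 62 = 14*(-8) + 62 = -112 + 62 = -50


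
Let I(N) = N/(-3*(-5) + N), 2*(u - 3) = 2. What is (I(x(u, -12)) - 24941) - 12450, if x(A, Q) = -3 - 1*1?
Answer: -411305/11 ≈ -37391.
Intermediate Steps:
u = 4 (u = 3 + (1/2)*2 = 3 + 1 = 4)
x(A, Q) = -4 (x(A, Q) = -3 - 1 = -4)
I(N) = N/(15 + N)
(I(x(u, -12)) - 24941) - 12450 = (-4/(15 - 4) - 24941) - 12450 = (-4/11 - 24941) - 12450 = -274355/11 - 12450 = -411305/11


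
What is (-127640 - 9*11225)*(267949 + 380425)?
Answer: -148260440710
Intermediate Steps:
(-127640 - 9*11225)*(267949 + 380425) = (-127640 - 101025)*648374 = -228665*648374 = -148260440710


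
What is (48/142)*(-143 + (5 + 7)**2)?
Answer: 24/71 ≈ 0.33803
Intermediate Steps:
(48/142)*(-143 + (5 + 7)**2) = (48*(1/142))*(-143 + 12**2) = 24*(-143 + 144)/71 = (24/71)*1 = 24/71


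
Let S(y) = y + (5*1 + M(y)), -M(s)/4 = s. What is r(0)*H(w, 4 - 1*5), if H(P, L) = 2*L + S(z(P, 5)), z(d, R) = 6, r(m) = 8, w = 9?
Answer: -120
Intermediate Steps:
M(s) = -4*s
S(y) = 5 - 3*y (S(y) = y + (5*1 - 4*y) = y + (5 - 4*y) = 5 - 3*y)
H(P, L) = -13 + 2*L (H(P, L) = 2*L + (5 - 3*6) = 2*L + (5 - 18) = 2*L - 13 = -13 + 2*L)
r(0)*H(w, 4 - 1*5) = 8*(-13 + 2*(4 - 1*5)) = 8*(-13 + 2*(4 - 5)) = 8*(-13 + 2*(-1)) = 8*(-13 - 2) = 8*(-15) = -120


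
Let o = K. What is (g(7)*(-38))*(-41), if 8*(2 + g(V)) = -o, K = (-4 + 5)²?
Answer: -13243/4 ≈ -3310.8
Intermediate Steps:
K = 1 (K = 1² = 1)
o = 1
g(V) = -17/8 (g(V) = -2 + (-1*1)/8 = -2 + (⅛)*(-1) = -2 - ⅛ = -17/8)
(g(7)*(-38))*(-41) = -17/8*(-38)*(-41) = (323/4)*(-41) = -13243/4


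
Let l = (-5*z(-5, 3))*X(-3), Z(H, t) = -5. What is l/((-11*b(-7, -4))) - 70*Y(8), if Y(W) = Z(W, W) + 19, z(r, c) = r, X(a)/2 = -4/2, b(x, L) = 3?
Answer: -32240/33 ≈ -976.97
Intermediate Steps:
X(a) = -4 (X(a) = 2*(-4/2) = 2*(-4*½) = 2*(-2) = -4)
Y(W) = 14 (Y(W) = -5 + 19 = 14)
l = -100 (l = -5*(-5)*(-4) = 25*(-4) = -100)
l/((-11*b(-7, -4))) - 70*Y(8) = -100/((-11*3)) - 70*14 = -100/(-33) - 980 = -100*(-1/33) - 980 = 100/33 - 980 = -32240/33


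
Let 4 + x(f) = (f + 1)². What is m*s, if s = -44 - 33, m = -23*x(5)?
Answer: 56672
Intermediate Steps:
x(f) = -4 + (1 + f)² (x(f) = -4 + (f + 1)² = -4 + (1 + f)²)
m = -736 (m = -23*(-4 + (1 + 5)²) = -23*(-4 + 6²) = -23*(-4 + 36) = -23*32 = -736)
s = -77
m*s = -736*(-77) = 56672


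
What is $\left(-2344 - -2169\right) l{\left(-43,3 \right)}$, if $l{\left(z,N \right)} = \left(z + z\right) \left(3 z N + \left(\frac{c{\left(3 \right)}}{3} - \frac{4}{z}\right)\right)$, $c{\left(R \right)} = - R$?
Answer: $-5838000$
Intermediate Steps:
$l{\left(z,N \right)} = 2 z \left(-1 - \frac{4}{z} + 3 N z\right)$ ($l{\left(z,N \right)} = \left(z + z\right) \left(3 z N + \left(\frac{\left(-1\right) 3}{3} - \frac{4}{z}\right)\right) = 2 z \left(3 N z - \left(1 + \frac{4}{z}\right)\right) = 2 z \left(-1 - \frac{4}{z} + 3 N z\right)$)
$\left(-2344 - -2169\right) l{\left(-43,3 \right)} = \left(-2344 - -2169\right) \left(-8 - -86 + 6 \cdot 3 \left(-43\right)^{2}\right) = \left(-2344 + 2169\right) \left(-8 + 86 + 6 \cdot 3 \cdot 1849\right) = - 175 \left(-8 + 86 + 33282\right) = \left(-175\right) 33360 = -5838000$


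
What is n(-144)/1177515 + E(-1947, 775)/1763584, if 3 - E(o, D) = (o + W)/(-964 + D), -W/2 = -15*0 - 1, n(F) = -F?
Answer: 2576393693/21804789444480 ≈ 0.00011816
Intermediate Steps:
W = 2 (W = -2*(-15*0 - 1) = -2*(0 - 1) = -2*(-1) = 2)
E(o, D) = 3 - (2 + o)/(-964 + D) (E(o, D) = 3 - (o + 2)/(-964 + D) = 3 - (2 + o)/(-964 + D))
n(-144)/1177515 + E(-1947, 775)/1763584 = -1*(-144)/1177515 + ((-2894 - 1*(-1947) + 3*775)/(-964 + 775))/1763584 = 144*(1/1177515) + ((-2894 + 1947 + 2325)/(-189))*(1/1763584) = 16/130835 - 1/189*1378*(1/1763584) = 16/130835 - 1378/189*1/1763584 = 16/130835 - 689/166658688 = 2576393693/21804789444480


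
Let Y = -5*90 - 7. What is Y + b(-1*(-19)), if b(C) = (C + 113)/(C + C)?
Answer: -8617/19 ≈ -453.53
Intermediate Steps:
b(C) = (113 + C)/(2*C) (b(C) = (113 + C)/((2*C)) = (113 + C)*(1/(2*C)) = (113 + C)/(2*C))
Y = -457 (Y = -450 - 7 = -457)
Y + b(-1*(-19)) = -457 + (113 - 1*(-19))/(2*((-1*(-19)))) = -457 + (½)*(113 + 19)/19 = -457 + (½)*(1/19)*132 = -457 + 66/19 = -8617/19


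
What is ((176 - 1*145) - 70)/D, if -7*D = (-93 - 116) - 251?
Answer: -273/460 ≈ -0.59348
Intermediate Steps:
D = 460/7 (D = -((-93 - 116) - 251)/7 = -(-209 - 251)/7 = -⅐*(-460) = 460/7 ≈ 65.714)
((176 - 1*145) - 70)/D = ((176 - 1*145) - 70)/(460/7) = ((176 - 145) - 70)*(7/460) = (31 - 70)*(7/460) = -39*7/460 = -273/460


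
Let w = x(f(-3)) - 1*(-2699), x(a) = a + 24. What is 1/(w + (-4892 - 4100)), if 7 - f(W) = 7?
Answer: -1/6269 ≈ -0.00015952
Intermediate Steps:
f(W) = 0 (f(W) = 7 - 1*7 = 7 - 7 = 0)
x(a) = 24 + a
w = 2723 (w = (24 + 0) - 1*(-2699) = 24 + 2699 = 2723)
1/(w + (-4892 - 4100)) = 1/(2723 + (-4892 - 4100)) = 1/(2723 - 8992) = 1/(-6269) = -1/6269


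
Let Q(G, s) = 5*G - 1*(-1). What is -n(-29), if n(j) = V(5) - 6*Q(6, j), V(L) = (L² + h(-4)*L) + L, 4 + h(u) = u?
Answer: 196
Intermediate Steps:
h(u) = -4 + u
Q(G, s) = 1 + 5*G (Q(G, s) = 5*G + 1 = 1 + 5*G)
V(L) = L² - 7*L (V(L) = (L² + (-4 - 4)*L) + L = (L² - 8*L) + L = L² - 7*L)
n(j) = -196 (n(j) = 5*(-7 + 5) - 6*(1 + 5*6) = 5*(-2) - 6*(1 + 30) = -10 - 6*31 = -10 - 186 = -196)
-n(-29) = -1*(-196) = 196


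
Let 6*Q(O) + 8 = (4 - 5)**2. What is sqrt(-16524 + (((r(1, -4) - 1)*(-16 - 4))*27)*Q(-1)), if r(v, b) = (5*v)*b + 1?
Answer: 6*I*sqrt(809) ≈ 170.66*I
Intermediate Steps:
r(v, b) = 1 + 5*b*v (r(v, b) = 5*b*v + 1 = 1 + 5*b*v)
Q(O) = -7/6 (Q(O) = -4/3 + (4 - 5)**2/6 = -4/3 + (1/6)*(-1)**2 = -4/3 + (1/6)*1 = -4/3 + 1/6 = -7/6)
sqrt(-16524 + (((r(1, -4) - 1)*(-16 - 4))*27)*Q(-1)) = sqrt(-16524 + ((((1 + 5*(-4)*1) - 1)*(-16 - 4))*27)*(-7/6)) = sqrt(-16524 + ((((1 - 20) - 1)*(-20))*27)*(-7/6)) = sqrt(-16524 + (((-19 - 1)*(-20))*27)*(-7/6)) = sqrt(-16524 + (-20*(-20)*27)*(-7/6)) = sqrt(-16524 + (400*27)*(-7/6)) = sqrt(-16524 + 10800*(-7/6)) = sqrt(-16524 - 12600) = sqrt(-29124) = 6*I*sqrt(809)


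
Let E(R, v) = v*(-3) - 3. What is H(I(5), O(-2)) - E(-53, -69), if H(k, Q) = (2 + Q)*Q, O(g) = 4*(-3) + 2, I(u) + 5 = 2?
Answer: -124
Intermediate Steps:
I(u) = -3 (I(u) = -5 + 2 = -3)
O(g) = -10 (O(g) = -12 + 2 = -10)
E(R, v) = -3 - 3*v (E(R, v) = -3*v - 3 = -3 - 3*v)
H(k, Q) = Q*(2 + Q)
H(I(5), O(-2)) - E(-53, -69) = -10*(2 - 10) - (-3 - 3*(-69)) = -10*(-8) - (-3 + 207) = 80 - 1*204 = 80 - 204 = -124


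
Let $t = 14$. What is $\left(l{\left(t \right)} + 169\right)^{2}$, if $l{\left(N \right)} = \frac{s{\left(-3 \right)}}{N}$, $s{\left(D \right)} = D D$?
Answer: $\frac{5640625}{196} \approx 28779.0$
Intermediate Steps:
$s{\left(D \right)} = D^{2}$
$l{\left(N \right)} = \frac{9}{N}$ ($l{\left(N \right)} = \frac{\left(-3\right)^{2}}{N} = \frac{9}{N}$)
$\left(l{\left(t \right)} + 169\right)^{2} = \left(\frac{9}{14} + 169\right)^{2} = \left(\frac{2375}{14}\right)^{2} = \frac{5640625}{196}$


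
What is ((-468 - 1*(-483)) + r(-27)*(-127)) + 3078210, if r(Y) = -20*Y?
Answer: 3009645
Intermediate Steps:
((-468 - 1*(-483)) + r(-27)*(-127)) + 3078210 = ((-468 - 1*(-483)) - 20*(-27)*(-127)) + 3078210 = ((-468 + 483) + 540*(-127)) + 3078210 = (15 - 68580) + 3078210 = -68565 + 3078210 = 3009645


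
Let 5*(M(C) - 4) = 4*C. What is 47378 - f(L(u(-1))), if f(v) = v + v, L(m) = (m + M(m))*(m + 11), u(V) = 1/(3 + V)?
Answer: 472653/10 ≈ 47265.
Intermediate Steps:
M(C) = 4 + 4*C/5 (M(C) = 4 + (4*C)/5 = 4 + 4*C/5)
L(m) = (4 + 9*m/5)*(11 + m) (L(m) = (m + (4 + 4*m/5))*(m + 11) = (4 + 9*m/5)*(11 + m))
f(v) = 2*v
47378 - f(L(u(-1))) = 47378 - 2*(44 + 9*(1/(3 - 1))²/5 + 119/(5*(3 - 1))) = 47378 - 2*(44 + 9*(1/2)²/5 + (119/5)/2) = 47378 - 2*(44 + 9*(½)²/5 + (119/5)*(½)) = 47378 - 2*(44 + (9/5)*(¼) + 119/10) = 47378 - 2*(44 + 9/20 + 119/10) = 47378 - 2*1127/20 = 47378 - 1*1127/10 = 47378 - 1127/10 = 472653/10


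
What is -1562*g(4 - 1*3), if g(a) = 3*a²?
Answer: -4686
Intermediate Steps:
-1562*g(4 - 1*3) = -4686*(4 - 1*3)² = -4686*(4 - 3)² = -4686*1² = -4686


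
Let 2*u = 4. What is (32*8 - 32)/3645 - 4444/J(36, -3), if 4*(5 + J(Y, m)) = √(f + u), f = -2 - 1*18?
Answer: 58907456/69255 + 2424*I*√2/19 ≈ 850.59 + 180.42*I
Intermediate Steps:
f = -20 (f = -2 - 18 = -20)
u = 2 (u = (½)*4 = 2)
J(Y, m) = -5 + 3*I*√2/4 (J(Y, m) = -5 + √(-20 + 2)/4 = -5 + √(-18)/4 = -5 + (3*I*√2)/4 = -5 + 3*I*√2/4)
(32*8 - 32)/3645 - 4444/J(36, -3) = (32*8 - 32)/3645 - 4444/(-5 + 3*I*√2/4) = (256 - 32)*(1/3645) - 4444/(-5 + 3*I*√2/4) = 224*(1/3645) - 4444/(-5 + 3*I*√2/4) = 224/3645 - 4444/(-5 + 3*I*√2/4)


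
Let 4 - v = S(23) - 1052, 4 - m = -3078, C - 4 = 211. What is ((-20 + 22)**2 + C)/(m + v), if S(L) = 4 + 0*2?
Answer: 73/1378 ≈ 0.052975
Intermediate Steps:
C = 215 (C = 4 + 211 = 215)
m = 3082 (m = 4 - 1*(-3078) = 4 + 3078 = 3082)
S(L) = 4 (S(L) = 4 + 0 = 4)
v = 1052 (v = 4 - (4 - 1052) = 4 - 1*(-1048) = 4 + 1048 = 1052)
((-20 + 22)**2 + C)/(m + v) = ((-20 + 22)**2 + 215)/(3082 + 1052) = (2**2 + 215)/4134 = (4 + 215)*(1/4134) = 219*(1/4134) = 73/1378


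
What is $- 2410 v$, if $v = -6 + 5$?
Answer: $2410$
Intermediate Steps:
$v = -1$
$- 2410 v = \left(-2410\right) \left(-1\right) = 2410$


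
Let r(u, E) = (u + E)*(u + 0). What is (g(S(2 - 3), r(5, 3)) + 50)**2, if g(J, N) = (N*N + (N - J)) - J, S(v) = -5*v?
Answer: 2822400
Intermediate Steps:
r(u, E) = u*(E + u) (r(u, E) = (E + u)*u = u*(E + u))
g(J, N) = N + N**2 - 2*J (g(J, N) = (N**2 + (N - J)) - J = (N + N**2 - J) - J = N + N**2 - 2*J)
(g(S(2 - 3), r(5, 3)) + 50)**2 = ((5*(3 + 5) + (5*(3 + 5))**2 - (-10)*(2 - 3)) + 50)**2 = ((5*8 + (5*8)**2 - (-10)*(-1)) + 50)**2 = ((40 + 40**2 - 2*5) + 50)**2 = ((40 + 1600 - 10) + 50)**2 = (1630 + 50)**2 = 1680**2 = 2822400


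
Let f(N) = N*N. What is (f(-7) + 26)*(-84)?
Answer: -6300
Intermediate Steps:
f(N) = N²
(f(-7) + 26)*(-84) = ((-7)² + 26)*(-84) = (49 + 26)*(-84) = 75*(-84) = -6300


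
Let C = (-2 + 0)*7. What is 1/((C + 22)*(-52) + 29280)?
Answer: 1/28864 ≈ 3.4645e-5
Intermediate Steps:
C = -14 (C = -2*7 = -14)
1/((C + 22)*(-52) + 29280) = 1/((-14 + 22)*(-52) + 29280) = 1/(8*(-52) + 29280) = 1/(-416 + 29280) = 1/28864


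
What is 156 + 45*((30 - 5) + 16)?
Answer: 2001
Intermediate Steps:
156 + 45*((30 - 5) + 16) = 156 + 45*(25 + 16) = 156 + 45*41 = 156 + 1845 = 2001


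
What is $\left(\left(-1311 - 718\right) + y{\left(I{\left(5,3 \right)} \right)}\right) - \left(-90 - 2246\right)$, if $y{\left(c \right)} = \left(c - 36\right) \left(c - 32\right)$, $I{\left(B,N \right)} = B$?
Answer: $1144$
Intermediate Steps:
$y{\left(c \right)} = \left(-36 + c\right) \left(-32 + c\right)$
$\left(\left(-1311 - 718\right) + y{\left(I{\left(5,3 \right)} \right)}\right) - \left(-90 - 2246\right) = \left(\left(-1311 - 718\right) + \left(1152 + 5^{2} - 340\right)\right) - \left(-90 - 2246\right) = \left(-2029 + \left(1152 + 25 - 340\right)\right) - \left(-90 - 2246\right) = \left(-2029 + 837\right) - -2336 = -1192 + 2336 = 1144$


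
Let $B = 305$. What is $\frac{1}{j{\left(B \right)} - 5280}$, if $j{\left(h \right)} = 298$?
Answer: $- \frac{1}{4982} \approx -0.00020072$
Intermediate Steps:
$\frac{1}{j{\left(B \right)} - 5280} = \frac{1}{298 - 5280} = \frac{1}{-4982} = - \frac{1}{4982}$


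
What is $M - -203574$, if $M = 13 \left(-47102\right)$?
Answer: $-408752$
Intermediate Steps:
$M = -612326$
$M - -203574 = -612326 - -203574 = -612326 + 203574 = -408752$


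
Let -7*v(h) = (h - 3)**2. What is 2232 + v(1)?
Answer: 15620/7 ≈ 2231.4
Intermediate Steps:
v(h) = -(-3 + h)**2/7 (v(h) = -(h - 3)**2/7 = -(-3 + h)**2/7)
2232 + v(1) = 2232 - (-3 + 1)**2/7 = 2232 - 1/7*(-2)**2 = 2232 - 1/7*4 = 2232 - 4/7 = 15620/7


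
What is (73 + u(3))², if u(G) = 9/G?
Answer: 5776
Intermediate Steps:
(73 + u(3))² = (73 + 9/3)² = (73 + 9*(⅓))² = (73 + 3)² = 76² = 5776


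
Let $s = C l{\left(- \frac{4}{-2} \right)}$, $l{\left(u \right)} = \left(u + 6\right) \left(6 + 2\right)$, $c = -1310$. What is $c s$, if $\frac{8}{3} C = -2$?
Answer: $62880$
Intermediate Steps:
$l{\left(u \right)} = 48 + 8 u$ ($l{\left(u \right)} = \left(6 + u\right) 8 = 48 + 8 u$)
$C = - \frac{3}{4}$ ($C = \frac{3}{8} \left(-2\right) = - \frac{3}{4} \approx -0.75$)
$s = -48$ ($s = - \frac{3 \left(48 + 8 \left(- \frac{4}{-2}\right)\right)}{4} = - \frac{3 \left(48 + 8 \left(\left(-4\right) \left(- \frac{1}{2}\right)\right)\right)}{4} = - \frac{3 \left(48 + 8 \cdot 2\right)}{4} = - \frac{3 \left(48 + 16\right)}{4} = \left(- \frac{3}{4}\right) 64 = -48$)
$c s = \left(-1310\right) \left(-48\right) = 62880$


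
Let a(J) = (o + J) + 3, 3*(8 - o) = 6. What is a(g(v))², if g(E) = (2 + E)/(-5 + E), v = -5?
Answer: 8649/100 ≈ 86.490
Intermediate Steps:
o = 6 (o = 8 - ⅓*6 = 8 - 2 = 6)
g(E) = (2 + E)/(-5 + E)
a(J) = 9 + J (a(J) = (6 + J) + 3 = 9 + J)
a(g(v))² = (9 + (2 - 5)/(-5 - 5))² = (9 - 3/(-10))² = (9 - ⅒*(-3))² = (9 + 3/10)² = (93/10)² = 8649/100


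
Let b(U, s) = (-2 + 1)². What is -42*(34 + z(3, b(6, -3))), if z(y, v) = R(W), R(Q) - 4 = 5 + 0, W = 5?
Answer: -1806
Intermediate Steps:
b(U, s) = 1 (b(U, s) = (-1)² = 1)
R(Q) = 9 (R(Q) = 4 + (5 + 0) = 4 + 5 = 9)
z(y, v) = 9
-42*(34 + z(3, b(6, -3))) = -42*(34 + 9) = -42*43 = -1806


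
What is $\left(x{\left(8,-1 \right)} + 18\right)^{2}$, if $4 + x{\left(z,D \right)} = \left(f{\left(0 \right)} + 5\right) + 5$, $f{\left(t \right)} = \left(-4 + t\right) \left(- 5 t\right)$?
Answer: $576$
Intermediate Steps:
$f{\left(t \right)} = - 5 t \left(-4 + t\right)$
$x{\left(z,D \right)} = 6$ ($x{\left(z,D \right)} = -4 + \left(\left(5 \cdot 0 \left(4 - 0\right) + 5\right) + 5\right) = -4 + \left(\left(5 \cdot 0 \left(4 + 0\right) + 5\right) + 5\right) = -4 + \left(\left(5 \cdot 0 \cdot 4 + 5\right) + 5\right) = -4 + \left(\left(0 + 5\right) + 5\right) = -4 + \left(5 + 5\right) = -4 + 10 = 6$)
$\left(x{\left(8,-1 \right)} + 18\right)^{2} = \left(6 + 18\right)^{2} = 24^{2} = 576$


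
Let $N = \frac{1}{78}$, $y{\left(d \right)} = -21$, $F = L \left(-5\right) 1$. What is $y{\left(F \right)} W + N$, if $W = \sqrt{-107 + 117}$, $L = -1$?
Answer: $\frac{1}{78} - 21 \sqrt{10} \approx -66.395$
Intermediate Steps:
$F = 5$ ($F = \left(-1\right) \left(-5\right) 1 = 5 \cdot 1 = 5$)
$W = \sqrt{10} \approx 3.1623$
$N = \frac{1}{78} \approx 0.012821$
$y{\left(F \right)} W + N = - 21 \sqrt{10} + \frac{1}{78} = \frac{1}{78} - 21 \sqrt{10}$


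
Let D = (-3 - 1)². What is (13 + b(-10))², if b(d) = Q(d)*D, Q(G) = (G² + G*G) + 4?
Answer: 10738729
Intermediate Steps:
Q(G) = 4 + 2*G² (Q(G) = (G² + G²) + 4 = 2*G² + 4 = 4 + 2*G²)
D = 16 (D = (-4)² = 16)
b(d) = 64 + 32*d² (b(d) = (4 + 2*d²)*16 = 64 + 32*d²)
(13 + b(-10))² = (13 + (64 + 32*(-10)²))² = (13 + (64 + 32*100))² = (13 + (64 + 3200))² = (13 + 3264)² = 3277² = 10738729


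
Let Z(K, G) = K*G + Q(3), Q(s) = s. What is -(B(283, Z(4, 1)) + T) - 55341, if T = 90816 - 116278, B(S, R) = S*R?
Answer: -31860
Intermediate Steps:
Z(K, G) = 3 + G*K (Z(K, G) = K*G + 3 = G*K + 3 = 3 + G*K)
B(S, R) = R*S
T = -25462
-(B(283, Z(4, 1)) + T) - 55341 = -((3 + 1*4)*283 - 25462) - 55341 = -((3 + 4)*283 - 25462) - 55341 = -(7*283 - 25462) - 55341 = -(1981 - 25462) - 55341 = -1*(-23481) - 55341 = 23481 - 55341 = -31860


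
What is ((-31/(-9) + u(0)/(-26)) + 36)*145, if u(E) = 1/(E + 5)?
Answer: 1338089/234 ≈ 5718.3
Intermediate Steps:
u(E) = 1/(5 + E)
((-31/(-9) + u(0)/(-26)) + 36)*145 = ((-31/(-9) + 1/((5 + 0)*(-26))) + 36)*145 = ((-31*(-1/9) - 1/26/5) + 36)*145 = ((31/9 + (1/5)*(-1/26)) + 36)*145 = ((31/9 - 1/130) + 36)*145 = (4021/1170 + 36)*145 = (46141/1170)*145 = 1338089/234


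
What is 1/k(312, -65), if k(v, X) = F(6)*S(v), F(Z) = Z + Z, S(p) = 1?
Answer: 1/12 ≈ 0.083333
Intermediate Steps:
F(Z) = 2*Z
k(v, X) = 12 (k(v, X) = (2*6)*1 = 12*1 = 12)
1/k(312, -65) = 1/12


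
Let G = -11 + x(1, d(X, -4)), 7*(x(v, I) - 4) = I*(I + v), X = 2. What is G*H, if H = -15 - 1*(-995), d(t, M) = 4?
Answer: -4060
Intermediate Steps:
x(v, I) = 4 + I*(I + v)/7 (x(v, I) = 4 + (I*(I + v))/7 = 4 + I*(I + v)/7)
H = 980 (H = -15 + 995 = 980)
G = -29/7 (G = -11 + (4 + (1/7)*4**2 + (1/7)*4*1) = -11 + (4 + (1/7)*16 + 4/7) = -11 + (4 + 16/7 + 4/7) = -11 + 48/7 = -29/7 ≈ -4.1429)
G*H = -29/7*980 = -4060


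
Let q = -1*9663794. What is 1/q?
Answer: -1/9663794 ≈ -1.0348e-7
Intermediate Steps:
q = -9663794
1/q = 1/(-9663794) = -1/9663794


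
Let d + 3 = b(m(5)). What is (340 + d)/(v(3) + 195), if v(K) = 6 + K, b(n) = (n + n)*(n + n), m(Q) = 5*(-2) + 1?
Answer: 661/204 ≈ 3.2402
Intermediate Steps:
m(Q) = -9 (m(Q) = -10 + 1 = -9)
b(n) = 4*n**2 (b(n) = (2*n)*(2*n) = 4*n**2)
d = 321 (d = -3 + 4*(-9)**2 = -3 + 4*81 = -3 + 324 = 321)
(340 + d)/(v(3) + 195) = (340 + 321)/((6 + 3) + 195) = 661/(9 + 195) = 661/204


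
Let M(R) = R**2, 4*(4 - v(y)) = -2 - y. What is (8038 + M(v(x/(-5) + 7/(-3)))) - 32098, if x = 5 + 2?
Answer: -21642551/900 ≈ -24047.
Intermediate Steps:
x = 7
v(y) = 9/2 + y/4 (v(y) = 4 - (-2 - y)/4 = 4 + (1/2 + y/4) = 9/2 + y/4)
(8038 + M(v(x/(-5) + 7/(-3)))) - 32098 = (8038 + (9/2 + (7/(-5) + 7/(-3))/4)**2) - 32098 = (8038 + (9/2 + (7*(-1/5) + 7*(-1/3))/4)**2) - 32098 = (8038 + (9/2 + (-7/5 - 7/3)/4)**2) - 32098 = (8038 + (9/2 + (1/4)*(-56/15))**2) - 32098 = (8038 + (9/2 - 14/15)**2) - 32098 = (8038 + (107/30)**2) - 32098 = (8038 + 11449/900) - 32098 = 7245649/900 - 32098 = -21642551/900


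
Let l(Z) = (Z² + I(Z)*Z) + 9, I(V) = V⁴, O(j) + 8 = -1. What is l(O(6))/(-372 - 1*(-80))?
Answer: 58959/292 ≈ 201.91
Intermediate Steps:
O(j) = -9 (O(j) = -8 - 1 = -9)
l(Z) = 9 + Z² + Z⁵ (l(Z) = (Z² + Z⁴*Z) + 9 = (Z² + Z⁵) + 9 = 9 + Z² + Z⁵)
l(O(6))/(-372 - 1*(-80)) = (9 + (-9)² + (-9)⁵)/(-372 - 1*(-80)) = (9 + 81 - 59049)/(-372 + 80) = -58959/(-292) = -58959*(-1/292) = 58959/292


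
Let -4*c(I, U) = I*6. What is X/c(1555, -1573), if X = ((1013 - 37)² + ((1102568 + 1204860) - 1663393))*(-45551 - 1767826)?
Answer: 1930171776898/1555 ≈ 1.2413e+9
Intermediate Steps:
c(I, U) = -3*I/2 (c(I, U) = -I*6/4 = -3*I/2)
X = -2895257665347 (X = (976² + (2307428 - 1663393))*(-1813377) = (952576 + 644035)*(-1813377) = 1596611*(-1813377) = -2895257665347)
X/c(1555, -1573) = -2895257665347/((-3/2*1555)) = -2895257665347/(-4665/2) = -2895257665347*(-2/4665) = 1930171776898/1555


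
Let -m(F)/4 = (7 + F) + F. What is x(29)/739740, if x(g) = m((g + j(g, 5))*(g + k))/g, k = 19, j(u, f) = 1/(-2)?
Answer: -2743/5363115 ≈ -0.00051146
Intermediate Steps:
j(u, f) = -½
m(F) = -28 - 8*F (m(F) = -4*((7 + F) + F) = -4*(7 + 2*F) = -28 - 8*F)
x(g) = (-28 - 8*(19 + g)*(-½ + g))/g (x(g) = (-28 - 8*(g - ½)*(g + 19))/g = (-28 - 8*(-½ + g)*(19 + g))/g = (-28 - 8*(19 + g)*(-½ + g))/g)
x(29)/739740 = (-148 - 8*29 + 48/29)/739740 = (-148 - 232 + 48*(1/29))*(1/739740) = (-148 - 232 + 48/29)*(1/739740) = -10972/29*1/739740 = -2743/5363115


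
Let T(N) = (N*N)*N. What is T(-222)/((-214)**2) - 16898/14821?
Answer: -40732783304/169685629 ≈ -240.05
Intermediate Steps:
T(N) = N**3 (T(N) = N**2*N = N**3)
T(-222)/((-214)**2) - 16898/14821 = (-222)**3/((-214)**2) - 16898/14821 = -10941048/45796 - 16898*1/14821 = -10941048*1/45796 - 16898/14821 = -2735262/11449 - 16898/14821 = -40732783304/169685629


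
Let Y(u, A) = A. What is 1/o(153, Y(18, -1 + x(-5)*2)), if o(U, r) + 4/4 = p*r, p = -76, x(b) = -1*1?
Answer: 1/227 ≈ 0.0044053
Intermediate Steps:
x(b) = -1
o(U, r) = -1 - 76*r
1/o(153, Y(18, -1 + x(-5)*2)) = 1/(-1 - 76*(-1 - 1*2)) = 1/(-1 - 76*(-1 - 2)) = 1/(-1 - 76*(-3)) = 1/(-1 + 228) = 1/227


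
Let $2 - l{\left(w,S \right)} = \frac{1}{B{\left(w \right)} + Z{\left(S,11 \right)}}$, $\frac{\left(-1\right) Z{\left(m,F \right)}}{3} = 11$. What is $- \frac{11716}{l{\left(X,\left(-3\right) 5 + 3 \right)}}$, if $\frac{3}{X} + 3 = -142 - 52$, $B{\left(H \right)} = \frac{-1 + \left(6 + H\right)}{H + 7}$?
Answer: $- \frac{130123754}{22557} \approx -5768.7$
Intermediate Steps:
$Z{\left(m,F \right)} = -33$ ($Z{\left(m,F \right)} = \left(-3\right) 11 = -33$)
$B{\left(H \right)} = \frac{5 + H}{7 + H}$
$X = - \frac{3}{197}$ ($X = \frac{3}{-3 - 194} = \frac{3}{-197} = 3 \left(- \frac{1}{197}\right) = - \frac{3}{197} \approx -0.015228$)
$l{\left(w,S \right)} = 2 - \frac{1}{-33 + \frac{5 + w}{7 + w}}$ ($l{\left(w,S \right)} = 2 - \frac{1}{\frac{5 + w}{7 + w} - 33} = 2 - \frac{1}{-33 + \frac{5 + w}{7 + w}}$)
$- \frac{11716}{l{\left(X,\left(-3\right) 5 + 3 \right)}} = - \frac{11716}{\frac{1}{2} \frac{1}{113 + 16 \left(- \frac{3}{197}\right)} \left(459 + 65 \left(- \frac{3}{197}\right)\right)} = - \frac{11716}{\frac{1}{2} \frac{1}{113 - \frac{48}{197}} \left(459 - \frac{195}{197}\right)} = - \frac{11716}{\frac{1}{2} \frac{1}{\frac{22213}{197}} \cdot \frac{90228}{197}} = - \frac{11716}{\frac{1}{2} \cdot \frac{197}{22213} \cdot \frac{90228}{197}} = - \frac{11716}{\frac{45114}{22213}} = \left(-11716\right) \frac{22213}{45114} = - \frac{130123754}{22557}$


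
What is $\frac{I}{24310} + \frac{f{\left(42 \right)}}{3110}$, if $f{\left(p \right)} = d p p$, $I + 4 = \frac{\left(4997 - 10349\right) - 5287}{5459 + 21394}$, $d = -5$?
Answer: $- \frac{575803165121}{203019689730} \approx -2.8362$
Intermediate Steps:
$I = - \frac{118051}{26853}$ ($I = -4 + \frac{\left(4997 - 10349\right) - 5287}{5459 + 21394} = -4 + \frac{-5352 - 5287}{26853} = -4 - \frac{10639}{26853} = - \frac{118051}{26853} \approx -4.3962$)
$f{\left(p \right)} = - 5 p^{2}$ ($f{\left(p \right)} = - 5 p p = - 5 p^{2}$)
$\frac{I}{24310} + \frac{f{\left(42 \right)}}{3110} = - \frac{118051}{26853 \cdot 24310} + \frac{\left(-5\right) 42^{2}}{3110} = \left(- \frac{118051}{26853}\right) \frac{1}{24310} + \left(-5\right) 1764 \cdot \frac{1}{3110} = - \frac{118051}{652796430} - \frac{882}{311} = - \frac{575803165121}{203019689730}$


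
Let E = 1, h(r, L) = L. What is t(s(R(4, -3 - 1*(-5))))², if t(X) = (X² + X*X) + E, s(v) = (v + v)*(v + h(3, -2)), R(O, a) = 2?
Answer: 1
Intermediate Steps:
s(v) = 2*v*(-2 + v) (s(v) = (v + v)*(v - 2) = (2*v)*(-2 + v) = 2*v*(-2 + v))
t(X) = 1 + 2*X² (t(X) = (X² + X*X) + 1 = (X² + X²) + 1 = 2*X² + 1 = 1 + 2*X²)
t(s(R(4, -3 - 1*(-5))))² = (1 + 2*(2*2*(-2 + 2))²)² = (1 + 2*(2*2*0)²)² = (1 + 2*0²)² = (1 + 2*0)² = (1 + 0)² = 1² = 1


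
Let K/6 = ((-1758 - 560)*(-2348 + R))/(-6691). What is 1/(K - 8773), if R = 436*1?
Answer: -6691/85292239 ≈ -7.8448e-5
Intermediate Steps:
R = 436
K = -26592096/6691 (K = 6*(((-1758 - 560)*(-2348 + 436))/(-6691)) = 6*(-2318*(-1912)*(-1/6691)) = 6*(4432016*(-1/6691)) = 6*(-4432016/6691) = -26592096/6691 ≈ -3974.3)
1/(K - 8773) = 1/(-26592096/6691 - 8773) = 1/(-85292239/6691) = -6691/85292239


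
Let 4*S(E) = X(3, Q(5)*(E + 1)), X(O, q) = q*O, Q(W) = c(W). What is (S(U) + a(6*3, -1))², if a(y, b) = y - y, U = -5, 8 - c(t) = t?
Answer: 81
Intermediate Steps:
c(t) = 8 - t
Q(W) = 8 - W
X(O, q) = O*q
a(y, b) = 0
S(E) = 9/4 + 9*E/4 (S(E) = (3*((8 - 1*5)*(E + 1)))/4 = (3*((8 - 5)*(1 + E)))/4 = (3*(3*(1 + E)))/4 = (3*(3 + 3*E))/4 = (9 + 9*E)/4 = 9/4 + 9*E/4)
(S(U) + a(6*3, -1))² = ((9/4 + (9/4)*(-5)) + 0)² = ((9/4 - 45/4) + 0)² = (-9 + 0)² = (-9)² = 81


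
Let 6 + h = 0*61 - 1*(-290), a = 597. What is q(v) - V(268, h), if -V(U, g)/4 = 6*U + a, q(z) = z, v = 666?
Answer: 9486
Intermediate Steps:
h = 284 (h = -6 + (0*61 - 1*(-290)) = -6 + (0 + 290) = -6 + 290 = 284)
V(U, g) = -2388 - 24*U (V(U, g) = -4*(6*U + 597) = -4*(597 + 6*U) = -2388 - 24*U)
q(v) - V(268, h) = 666 - (-2388 - 24*268) = 666 - (-2388 - 6432) = 666 - 1*(-8820) = 666 + 8820 = 9486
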